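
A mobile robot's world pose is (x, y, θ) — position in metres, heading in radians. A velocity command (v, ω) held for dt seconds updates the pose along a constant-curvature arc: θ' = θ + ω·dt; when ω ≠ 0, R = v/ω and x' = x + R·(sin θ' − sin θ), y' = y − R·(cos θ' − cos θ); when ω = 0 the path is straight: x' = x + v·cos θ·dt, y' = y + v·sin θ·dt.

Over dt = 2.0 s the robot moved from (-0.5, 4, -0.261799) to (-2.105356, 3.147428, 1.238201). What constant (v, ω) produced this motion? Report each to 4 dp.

v = -1.0000, ω = 0.7500

Δθ = 1.238201 − -0.261799 = 1.500000
ω = Δθ/dt = 1.500000/2.0 = 0.7500
R = Δx/(sin θ' − sin θ) = -1.3333
v = R·ω = -1.3333·0.7500 = -1.0000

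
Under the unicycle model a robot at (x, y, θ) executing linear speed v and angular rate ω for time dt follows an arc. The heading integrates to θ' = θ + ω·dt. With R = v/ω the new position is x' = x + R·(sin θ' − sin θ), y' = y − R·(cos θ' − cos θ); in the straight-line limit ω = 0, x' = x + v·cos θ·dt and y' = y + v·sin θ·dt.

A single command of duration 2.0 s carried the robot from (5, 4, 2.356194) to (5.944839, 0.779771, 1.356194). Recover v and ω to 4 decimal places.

v = -1.7500, ω = -0.5000

Δθ = 1.356194 − 2.356194 = -1.000000
ω = Δθ/dt = -1.000000/2.0 = -0.5000
R = −Δy/(cos θ' − cos θ) = 3.5000
v = R·ω = 3.5000·-0.5000 = -1.7500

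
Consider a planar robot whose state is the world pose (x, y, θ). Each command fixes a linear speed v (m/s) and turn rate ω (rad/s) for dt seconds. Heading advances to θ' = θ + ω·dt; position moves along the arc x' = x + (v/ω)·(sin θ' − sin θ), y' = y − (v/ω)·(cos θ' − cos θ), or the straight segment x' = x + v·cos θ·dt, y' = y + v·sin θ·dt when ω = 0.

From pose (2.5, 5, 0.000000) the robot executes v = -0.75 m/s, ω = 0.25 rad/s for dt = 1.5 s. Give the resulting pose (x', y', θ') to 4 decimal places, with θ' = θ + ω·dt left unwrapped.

(1.4012, 4.7915, 0.3750)

θ' = 0.0000 + 0.25·1.5 = 0.3750
R = v/ω = -0.75/0.25 = -3.0000
x' = 2.5 + -3.0000·(sin 0.3750 − sin 0.0000) = 1.4012
y' = 5 − -3.0000·(cos 0.3750 − cos 0.0000) = 4.7915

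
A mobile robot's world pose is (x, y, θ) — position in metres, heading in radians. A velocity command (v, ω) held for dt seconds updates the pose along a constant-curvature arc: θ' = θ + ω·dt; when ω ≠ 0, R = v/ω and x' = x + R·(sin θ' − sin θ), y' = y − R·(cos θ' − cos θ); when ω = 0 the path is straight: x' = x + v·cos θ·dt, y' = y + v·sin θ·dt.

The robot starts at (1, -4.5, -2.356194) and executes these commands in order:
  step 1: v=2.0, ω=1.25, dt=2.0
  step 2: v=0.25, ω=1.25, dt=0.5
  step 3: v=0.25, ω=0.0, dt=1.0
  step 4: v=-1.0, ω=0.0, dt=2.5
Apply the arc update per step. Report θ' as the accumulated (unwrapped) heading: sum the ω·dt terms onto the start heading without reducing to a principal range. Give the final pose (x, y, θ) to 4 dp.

step 1: θ'=0.1438 (R=1.6000) → pose (2.3607, -7.2149, 0.1438)
step 2: θ'=0.7688 (R=0.2000) → pose (2.4711, -7.1607, 0.7688)
step 3: θ'=0.7688 (straight) → pose (2.6507, -6.9868, 0.7688)
step 4: θ'=0.7688 (straight) → pose (0.8539, -8.7250, 0.7688)

(0.8539, -8.7250, 0.7688)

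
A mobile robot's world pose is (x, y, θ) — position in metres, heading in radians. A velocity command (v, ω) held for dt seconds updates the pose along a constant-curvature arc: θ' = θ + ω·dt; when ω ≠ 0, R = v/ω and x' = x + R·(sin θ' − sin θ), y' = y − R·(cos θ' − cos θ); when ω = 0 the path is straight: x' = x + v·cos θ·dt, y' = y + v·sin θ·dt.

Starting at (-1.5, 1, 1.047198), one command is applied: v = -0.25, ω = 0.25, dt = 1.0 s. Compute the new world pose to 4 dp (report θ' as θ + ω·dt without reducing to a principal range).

(-1.5968, 0.7702, 1.2972)

θ' = 1.0472 + 0.25·1.0 = 1.2972
R = v/ω = -0.25/0.25 = -1.0000
x' = -1.5 + -1.0000·(sin 1.2972 − sin 1.0472) = -1.5968
y' = 1 − -1.0000·(cos 1.2972 − cos 1.0472) = 0.7702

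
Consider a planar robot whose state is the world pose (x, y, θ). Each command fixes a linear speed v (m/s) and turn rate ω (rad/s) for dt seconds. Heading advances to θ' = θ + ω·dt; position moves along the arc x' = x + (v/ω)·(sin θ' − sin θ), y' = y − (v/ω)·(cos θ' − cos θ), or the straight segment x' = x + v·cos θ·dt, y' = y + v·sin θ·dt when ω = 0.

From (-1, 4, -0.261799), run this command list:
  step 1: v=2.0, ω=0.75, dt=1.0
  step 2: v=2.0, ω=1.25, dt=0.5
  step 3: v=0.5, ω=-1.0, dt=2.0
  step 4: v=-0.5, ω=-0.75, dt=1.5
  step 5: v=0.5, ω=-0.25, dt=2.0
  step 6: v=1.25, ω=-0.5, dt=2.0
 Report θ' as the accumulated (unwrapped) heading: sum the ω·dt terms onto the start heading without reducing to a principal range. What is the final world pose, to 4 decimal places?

(-0.6319, 4.6549, -3.5118)

step 1: θ'=0.4882 (R=2.6667) → pose (0.9410, 4.2207, 0.4882)
step 2: θ'=1.1132 (R=1.6000) → pose (1.6259, 4.9269, 1.1132)
step 3: θ'=-0.8868 (R=-0.5000) → pose (2.4620, 5.0219, -0.8868)
step 4: θ'=-2.0118 (R=0.6667) → pose (2.3758, 5.7278, -2.0118)
step 5: θ'=-2.5118 (R=-2.0000) → pose (1.7451, 4.9652, -2.5118)
step 6: θ'=-3.5118 (R=-2.5000) → pose (-0.6319, 4.6549, -3.5118)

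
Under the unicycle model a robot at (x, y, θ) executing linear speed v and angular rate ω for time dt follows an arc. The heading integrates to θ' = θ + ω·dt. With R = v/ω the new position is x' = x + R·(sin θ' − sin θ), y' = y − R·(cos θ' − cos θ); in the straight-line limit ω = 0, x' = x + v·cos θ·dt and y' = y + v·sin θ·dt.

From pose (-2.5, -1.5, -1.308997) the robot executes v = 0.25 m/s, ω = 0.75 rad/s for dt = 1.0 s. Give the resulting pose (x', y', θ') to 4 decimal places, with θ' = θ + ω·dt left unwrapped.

(-2.3548, -1.6963, -0.5590)

θ' = -1.3090 + 0.75·1.0 = -0.5590
R = v/ω = 0.25/0.75 = 0.3333
x' = -2.5 + 0.3333·(sin -0.5590 − sin -1.3090) = -2.3548
y' = -1.5 − 0.3333·(cos -0.5590 − cos -1.3090) = -1.6963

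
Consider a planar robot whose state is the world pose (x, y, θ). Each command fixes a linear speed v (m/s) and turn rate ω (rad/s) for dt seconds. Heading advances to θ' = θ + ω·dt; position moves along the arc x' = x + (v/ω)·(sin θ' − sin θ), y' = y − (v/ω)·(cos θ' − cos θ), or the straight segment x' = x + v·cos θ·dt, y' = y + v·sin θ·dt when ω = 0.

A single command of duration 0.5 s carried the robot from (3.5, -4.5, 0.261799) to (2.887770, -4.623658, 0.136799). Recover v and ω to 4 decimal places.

v = -1.2500, ω = -0.2500

Δθ = 0.136799 − 0.261799 = -0.125000
ω = Δθ/dt = -0.125000/0.5 = -0.2500
R = Δx/(sin θ' − sin θ) = 5.0000
v = R·ω = 5.0000·-0.2500 = -1.2500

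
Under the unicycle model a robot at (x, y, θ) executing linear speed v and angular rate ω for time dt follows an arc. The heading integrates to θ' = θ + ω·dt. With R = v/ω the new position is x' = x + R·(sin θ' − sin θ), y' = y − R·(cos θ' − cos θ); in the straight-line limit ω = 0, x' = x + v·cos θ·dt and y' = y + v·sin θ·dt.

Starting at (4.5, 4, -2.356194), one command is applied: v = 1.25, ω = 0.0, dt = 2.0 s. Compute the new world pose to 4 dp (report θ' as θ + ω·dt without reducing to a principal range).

(2.7322, 2.2322, -2.3562)

θ' = -2.3562 + 0.0·2.0 = -2.3562
ω = 0 → straight: x' = 4.5 + 1.25·cos(-2.3562)·2.0 = 2.7322
y' = 4 + 1.25·sin(-2.3562)·2.0 = 2.2322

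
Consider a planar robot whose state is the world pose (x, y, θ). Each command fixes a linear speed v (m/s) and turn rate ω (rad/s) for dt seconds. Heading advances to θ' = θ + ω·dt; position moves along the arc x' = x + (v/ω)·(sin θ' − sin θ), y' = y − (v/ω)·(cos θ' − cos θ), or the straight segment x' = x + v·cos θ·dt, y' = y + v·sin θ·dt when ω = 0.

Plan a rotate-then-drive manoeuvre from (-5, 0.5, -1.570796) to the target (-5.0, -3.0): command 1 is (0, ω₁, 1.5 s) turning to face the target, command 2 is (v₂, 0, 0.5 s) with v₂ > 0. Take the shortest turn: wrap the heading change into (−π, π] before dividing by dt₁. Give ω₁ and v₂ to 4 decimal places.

ω₁ = 0.0000, v₂ = 7.0000

heading to target = atan2(-3−0.5, -5−-5) = -1.5708
Δθ = wrap(-1.5708 − -1.5708) = 0.0000; ω₁ = Δθ/dt₁ = 0.0000
distance = √((-5−-5)² + (-3−0.5)²) = 3.5000; v₂ = distance/dt₂ = 7.0000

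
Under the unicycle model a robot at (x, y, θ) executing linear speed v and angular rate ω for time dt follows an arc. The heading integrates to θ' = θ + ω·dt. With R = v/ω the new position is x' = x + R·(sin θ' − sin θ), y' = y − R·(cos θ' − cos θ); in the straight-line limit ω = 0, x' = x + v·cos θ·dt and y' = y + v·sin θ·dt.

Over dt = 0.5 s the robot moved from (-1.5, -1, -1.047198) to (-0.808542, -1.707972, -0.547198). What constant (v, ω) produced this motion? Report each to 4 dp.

Δθ = -0.547198 − -1.047198 = 0.500000
ω = Δθ/dt = 0.500000/0.5 = 1.0000
R = −Δy/(cos θ' − cos θ) = 2.0000
v = R·ω = 2.0000·1.0000 = 2.0000

v = 2.0000, ω = 1.0000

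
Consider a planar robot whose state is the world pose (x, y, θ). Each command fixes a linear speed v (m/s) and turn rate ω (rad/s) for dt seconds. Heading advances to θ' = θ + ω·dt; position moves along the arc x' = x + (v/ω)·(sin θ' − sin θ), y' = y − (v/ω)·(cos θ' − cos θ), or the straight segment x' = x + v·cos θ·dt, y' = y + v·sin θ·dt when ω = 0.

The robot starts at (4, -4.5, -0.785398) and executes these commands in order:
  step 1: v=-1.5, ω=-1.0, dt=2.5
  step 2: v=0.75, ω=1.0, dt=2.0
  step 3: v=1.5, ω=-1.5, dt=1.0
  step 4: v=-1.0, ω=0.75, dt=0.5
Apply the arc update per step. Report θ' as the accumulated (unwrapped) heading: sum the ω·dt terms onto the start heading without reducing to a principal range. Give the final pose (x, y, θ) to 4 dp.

step 1: θ'=-3.2854 (R=1.5000) → pose (5.2756, -1.9548, -3.2854)
step 2: θ'=-1.2854 (R=0.7500) → pose (4.4485, -2.9082, -1.2854)
step 3: θ'=-2.7854 (R=-1.0000) → pose (3.8376, -4.1270, -2.7854)
step 4: θ'=-2.4104 (R=-1.3333) → pose (4.2630, -3.8699, -2.4104)

(4.2630, -3.8699, -2.4104)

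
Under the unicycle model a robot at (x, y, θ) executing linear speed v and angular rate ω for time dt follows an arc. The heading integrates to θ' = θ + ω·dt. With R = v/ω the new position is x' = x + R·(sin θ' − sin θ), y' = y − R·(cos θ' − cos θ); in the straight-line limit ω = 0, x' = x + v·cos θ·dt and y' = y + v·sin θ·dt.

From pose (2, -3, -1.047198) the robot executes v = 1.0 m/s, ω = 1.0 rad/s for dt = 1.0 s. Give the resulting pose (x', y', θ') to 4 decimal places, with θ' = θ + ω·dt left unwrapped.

(2.8188, -3.4989, -0.0472)

θ' = -1.0472 + 1.0·1.0 = -0.0472
R = v/ω = 1.0/1.0 = 1.0000
x' = 2 + 1.0000·(sin -0.0472 − sin -1.0472) = 2.8188
y' = -3 − 1.0000·(cos -0.0472 − cos -1.0472) = -3.4989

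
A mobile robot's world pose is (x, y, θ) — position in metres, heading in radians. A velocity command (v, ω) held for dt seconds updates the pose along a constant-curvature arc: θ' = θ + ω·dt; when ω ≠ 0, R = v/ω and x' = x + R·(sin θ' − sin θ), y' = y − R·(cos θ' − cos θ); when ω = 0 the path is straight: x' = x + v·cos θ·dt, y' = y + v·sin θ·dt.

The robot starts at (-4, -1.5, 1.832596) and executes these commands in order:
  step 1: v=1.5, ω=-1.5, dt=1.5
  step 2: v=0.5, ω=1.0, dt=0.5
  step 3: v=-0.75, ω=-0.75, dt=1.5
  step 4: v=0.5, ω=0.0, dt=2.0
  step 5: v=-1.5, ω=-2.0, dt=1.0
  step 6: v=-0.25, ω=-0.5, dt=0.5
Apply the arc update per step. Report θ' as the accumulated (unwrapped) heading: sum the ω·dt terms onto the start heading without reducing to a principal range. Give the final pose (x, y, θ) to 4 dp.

step 1: θ'=-0.4174 (R=-1.0000) → pose (-2.6287, -0.3270, -0.4174)
step 2: θ'=0.0826 (R=0.5000) → pose (-2.3847, -0.3683, 0.0826)
step 3: θ'=-1.0424 (R=1.0000) → pose (-3.3309, 0.1242, -1.0424)
step 4: θ'=-1.0424 (straight) → pose (-2.8267, -0.7394, -1.0424)
step 5: θ'=-3.0424 (R=0.7500) → pose (-2.2533, 0.3850, -3.0424)
step 6: θ'=-3.2924 (R=0.5000) → pose (-2.1286, 0.3818, -3.2924)

(-2.1286, 0.3818, -3.2924)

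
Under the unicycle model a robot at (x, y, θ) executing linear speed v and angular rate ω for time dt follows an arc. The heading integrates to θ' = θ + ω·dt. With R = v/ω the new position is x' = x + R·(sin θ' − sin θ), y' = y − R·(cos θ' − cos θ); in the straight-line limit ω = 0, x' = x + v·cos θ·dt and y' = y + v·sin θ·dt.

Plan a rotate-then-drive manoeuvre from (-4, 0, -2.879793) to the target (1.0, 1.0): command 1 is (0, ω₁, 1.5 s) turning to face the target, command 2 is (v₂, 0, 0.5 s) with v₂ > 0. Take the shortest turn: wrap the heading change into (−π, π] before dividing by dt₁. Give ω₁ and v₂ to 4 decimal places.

ω₁ = 2.0515, v₂ = 10.1980

heading to target = atan2(1−0, 1−-4) = 0.1974
Δθ = wrap(0.1974 − -2.8798) = 3.0772; ω₁ = Δθ/dt₁ = 2.0515
distance = √((1−-4)² + (1−0)²) = 5.0990; v₂ = distance/dt₂ = 10.1980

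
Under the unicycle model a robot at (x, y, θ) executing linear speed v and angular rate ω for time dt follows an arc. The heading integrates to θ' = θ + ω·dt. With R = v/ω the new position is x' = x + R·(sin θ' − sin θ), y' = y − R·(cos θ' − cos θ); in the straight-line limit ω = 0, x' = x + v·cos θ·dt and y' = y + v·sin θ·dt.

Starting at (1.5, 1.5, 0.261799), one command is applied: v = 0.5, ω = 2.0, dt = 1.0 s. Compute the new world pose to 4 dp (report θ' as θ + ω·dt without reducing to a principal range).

(1.6279, 1.9008, 2.2618)

θ' = 0.2618 + 2.0·1.0 = 2.2618
R = v/ω = 0.5/2.0 = 0.2500
x' = 1.5 + 0.2500·(sin 2.2618 − sin 0.2618) = 1.6279
y' = 1.5 − 0.2500·(cos 2.2618 − cos 0.2618) = 1.9008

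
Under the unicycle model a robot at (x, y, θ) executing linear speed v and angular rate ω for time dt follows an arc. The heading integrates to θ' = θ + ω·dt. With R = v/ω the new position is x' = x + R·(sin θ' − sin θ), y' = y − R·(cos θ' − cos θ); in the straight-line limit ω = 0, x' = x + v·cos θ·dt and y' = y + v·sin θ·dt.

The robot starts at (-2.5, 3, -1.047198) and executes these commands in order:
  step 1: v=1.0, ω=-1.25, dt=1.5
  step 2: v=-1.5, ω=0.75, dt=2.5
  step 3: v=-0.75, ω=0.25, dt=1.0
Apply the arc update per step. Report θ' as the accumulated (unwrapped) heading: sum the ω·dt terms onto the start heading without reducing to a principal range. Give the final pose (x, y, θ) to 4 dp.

(-2.1738, 5.3674, -0.7972)

step 1: θ'=-2.9222 (R=-0.8000) → pose (-3.0187, 1.8192, -2.9222)
step 2: θ'=-1.0472 (R=-2.0000) → pose (-1.7219, 4.7712, -1.0472)
step 3: θ'=-0.7972 (R=-3.0000) → pose (-2.1738, 5.3674, -0.7972)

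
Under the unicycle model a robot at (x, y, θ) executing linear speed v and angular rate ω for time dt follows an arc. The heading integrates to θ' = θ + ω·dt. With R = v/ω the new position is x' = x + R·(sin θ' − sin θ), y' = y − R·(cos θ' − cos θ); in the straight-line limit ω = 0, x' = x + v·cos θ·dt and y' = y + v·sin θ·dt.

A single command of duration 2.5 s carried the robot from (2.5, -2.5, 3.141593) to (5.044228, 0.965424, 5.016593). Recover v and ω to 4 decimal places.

v = -2.0000, ω = 0.7500

Δθ = 5.016593 − 3.141593 = 1.875000
ω = Δθ/dt = 1.875000/2.5 = 0.7500
R = −Δy/(cos θ' − cos θ) = -2.6667
v = R·ω = -2.6667·0.7500 = -2.0000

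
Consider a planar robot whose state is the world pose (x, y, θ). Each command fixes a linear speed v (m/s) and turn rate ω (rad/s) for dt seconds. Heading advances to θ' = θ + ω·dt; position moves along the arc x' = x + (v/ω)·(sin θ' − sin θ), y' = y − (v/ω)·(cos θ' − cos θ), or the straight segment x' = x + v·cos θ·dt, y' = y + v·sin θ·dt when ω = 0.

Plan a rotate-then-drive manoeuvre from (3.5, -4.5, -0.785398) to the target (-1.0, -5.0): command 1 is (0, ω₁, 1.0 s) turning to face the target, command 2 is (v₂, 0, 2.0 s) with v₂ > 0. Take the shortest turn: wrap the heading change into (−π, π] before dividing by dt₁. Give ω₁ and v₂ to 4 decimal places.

ω₁ = -2.2455, v₂ = 2.2638

heading to target = atan2(-5−-4.5, -1−3.5) = -3.0309
Δθ = wrap(-3.0309 − -0.7854) = -2.2455; ω₁ = Δθ/dt₁ = -2.2455
distance = √((-1−3.5)² + (-5−-4.5)²) = 4.5277; v₂ = distance/dt₂ = 2.2638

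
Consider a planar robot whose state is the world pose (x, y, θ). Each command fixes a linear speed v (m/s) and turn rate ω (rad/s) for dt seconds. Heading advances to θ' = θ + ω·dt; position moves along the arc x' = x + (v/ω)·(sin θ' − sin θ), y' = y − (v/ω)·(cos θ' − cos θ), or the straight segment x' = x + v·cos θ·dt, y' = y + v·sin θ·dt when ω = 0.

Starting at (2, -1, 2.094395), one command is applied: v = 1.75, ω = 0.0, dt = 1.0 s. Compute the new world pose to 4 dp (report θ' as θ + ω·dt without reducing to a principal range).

(1.1250, 0.5155, 2.0944)

θ' = 2.0944 + 0.0·1.0 = 2.0944
ω = 0 → straight: x' = 2 + 1.75·cos(2.0944)·1.0 = 1.1250
y' = -1 + 1.75·sin(2.0944)·1.0 = 0.5155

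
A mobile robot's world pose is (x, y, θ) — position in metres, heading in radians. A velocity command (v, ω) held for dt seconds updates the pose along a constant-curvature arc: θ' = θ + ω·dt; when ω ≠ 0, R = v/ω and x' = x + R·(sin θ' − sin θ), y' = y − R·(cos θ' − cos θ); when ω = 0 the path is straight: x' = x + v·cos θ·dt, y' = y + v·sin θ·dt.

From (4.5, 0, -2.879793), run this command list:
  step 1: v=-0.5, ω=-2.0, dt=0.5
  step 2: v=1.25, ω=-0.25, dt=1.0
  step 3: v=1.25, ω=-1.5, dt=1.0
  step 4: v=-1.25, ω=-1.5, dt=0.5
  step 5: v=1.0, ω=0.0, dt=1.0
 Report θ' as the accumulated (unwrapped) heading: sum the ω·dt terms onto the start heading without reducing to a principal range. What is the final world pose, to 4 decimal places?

step 1: θ'=-3.8798 (R=0.2500) → pose (4.7329, -0.0566, -3.8798)
step 2: θ'=-4.1298 (R=-5.0000) → pose (3.9225, 0.8909, -4.1298)
step 3: θ'=-5.6298 (R=-0.8333) → pose (4.1118, 2.0111, -5.6298)
step 4: θ'=-6.3798 (R=0.8333) → pose (3.5249, 1.8433, -6.3798)
step 5: θ'=-6.3798 (straight) → pose (4.5202, 1.7468, -6.3798)

(4.5202, 1.7468, -6.3798)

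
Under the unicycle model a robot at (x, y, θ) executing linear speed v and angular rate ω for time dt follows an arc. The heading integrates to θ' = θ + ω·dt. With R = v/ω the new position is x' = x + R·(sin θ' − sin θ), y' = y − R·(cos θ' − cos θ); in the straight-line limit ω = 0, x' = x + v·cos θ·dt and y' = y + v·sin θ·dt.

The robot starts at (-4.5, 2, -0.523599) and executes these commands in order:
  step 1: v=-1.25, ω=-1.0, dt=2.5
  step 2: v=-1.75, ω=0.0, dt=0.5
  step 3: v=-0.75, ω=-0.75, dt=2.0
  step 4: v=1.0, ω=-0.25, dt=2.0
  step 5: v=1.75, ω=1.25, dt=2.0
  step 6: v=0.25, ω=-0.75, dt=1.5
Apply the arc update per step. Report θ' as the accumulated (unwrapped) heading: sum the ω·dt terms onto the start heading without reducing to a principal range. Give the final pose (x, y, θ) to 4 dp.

(-4.4311, 7.1470, -3.6486)

step 1: θ'=-3.0236 (R=1.2500) → pose (-4.0221, 4.3238, -3.0236)
step 2: θ'=-3.0236 (straight) → pose (-3.1532, 4.4268, -3.0236)
step 3: θ'=-4.5236 (R=1.0000) → pose (-2.0533, 3.6215, -4.5236)
step 4: θ'=-5.0236 (R=-4.0000) → pose (-1.9322, 5.5970, -5.0236)
step 5: θ'=-2.5236 (R=1.4000) → pose (-4.0761, 7.1667, -2.5236)
step 6: θ'=-3.6486 (R=-0.3333) → pose (-4.4311, 7.1470, -3.6486)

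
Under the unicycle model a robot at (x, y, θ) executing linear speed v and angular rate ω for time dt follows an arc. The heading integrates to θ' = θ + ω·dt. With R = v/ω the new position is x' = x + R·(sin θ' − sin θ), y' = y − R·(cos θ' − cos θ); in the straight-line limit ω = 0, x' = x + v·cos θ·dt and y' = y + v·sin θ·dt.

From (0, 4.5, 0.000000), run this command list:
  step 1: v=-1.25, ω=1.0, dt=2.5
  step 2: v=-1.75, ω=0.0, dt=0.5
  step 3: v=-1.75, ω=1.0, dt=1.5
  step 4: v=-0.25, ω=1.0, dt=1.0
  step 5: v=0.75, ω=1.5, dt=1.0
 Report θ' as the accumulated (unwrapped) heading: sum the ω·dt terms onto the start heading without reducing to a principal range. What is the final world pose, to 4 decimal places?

(2.9622, 1.8709, 6.5000)

step 1: θ'=2.5000 (R=-1.2500) → pose (-0.7481, 2.2486, 2.5000)
step 2: θ'=2.5000 (straight) → pose (-0.0471, 1.7249, 2.5000)
step 3: θ'=4.0000 (R=-1.7500) → pose (2.3246, 1.9830, 4.0000)
step 4: θ'=5.0000 (R=-0.2500) → pose (2.3752, 2.2174, 5.0000)
step 5: θ'=6.5000 (R=0.5000) → pose (2.9622, 1.8709, 6.5000)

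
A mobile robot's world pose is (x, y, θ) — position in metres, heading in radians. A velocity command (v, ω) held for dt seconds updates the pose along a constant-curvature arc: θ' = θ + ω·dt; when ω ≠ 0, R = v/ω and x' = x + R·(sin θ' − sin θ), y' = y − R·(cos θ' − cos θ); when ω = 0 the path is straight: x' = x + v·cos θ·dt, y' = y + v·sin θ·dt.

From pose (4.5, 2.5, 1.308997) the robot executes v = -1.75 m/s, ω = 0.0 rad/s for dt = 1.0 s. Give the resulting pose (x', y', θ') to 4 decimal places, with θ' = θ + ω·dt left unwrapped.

(4.0471, 0.8096, 1.3090)

θ' = 1.3090 + 0.0·1.0 = 1.3090
ω = 0 → straight: x' = 4.5 + -1.75·cos(1.3090)·1.0 = 4.0471
y' = 2.5 + -1.75·sin(1.3090)·1.0 = 0.8096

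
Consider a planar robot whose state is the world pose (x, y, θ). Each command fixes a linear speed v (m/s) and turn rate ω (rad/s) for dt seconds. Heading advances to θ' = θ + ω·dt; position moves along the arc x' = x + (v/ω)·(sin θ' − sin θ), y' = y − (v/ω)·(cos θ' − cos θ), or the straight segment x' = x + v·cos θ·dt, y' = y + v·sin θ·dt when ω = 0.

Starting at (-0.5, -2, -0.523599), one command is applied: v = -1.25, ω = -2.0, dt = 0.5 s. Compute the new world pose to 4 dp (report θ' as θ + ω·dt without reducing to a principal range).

(-0.8118, -1.4882, -1.5236)

θ' = -0.5236 + -2.0·0.5 = -1.5236
R = v/ω = -1.25/-2.0 = 0.6250
x' = -0.5 + 0.6250·(sin -1.5236 − sin -0.5236) = -0.8118
y' = -2 − 0.6250·(cos -1.5236 − cos -0.5236) = -1.4882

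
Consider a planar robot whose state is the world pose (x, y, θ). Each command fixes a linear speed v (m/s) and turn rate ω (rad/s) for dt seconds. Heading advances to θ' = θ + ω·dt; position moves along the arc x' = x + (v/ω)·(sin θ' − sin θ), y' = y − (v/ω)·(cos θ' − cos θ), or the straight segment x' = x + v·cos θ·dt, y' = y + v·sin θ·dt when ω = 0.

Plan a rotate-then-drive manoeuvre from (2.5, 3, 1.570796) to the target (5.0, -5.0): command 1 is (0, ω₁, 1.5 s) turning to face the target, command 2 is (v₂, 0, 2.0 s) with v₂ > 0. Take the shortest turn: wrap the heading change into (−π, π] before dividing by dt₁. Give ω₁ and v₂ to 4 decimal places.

ω₁ = -1.8925, v₂ = 4.1908

heading to target = atan2(-5−3, 5−2.5) = -1.2679
Δθ = wrap(-1.2679 − 1.5708) = -2.8387; ω₁ = Δθ/dt₁ = -1.8925
distance = √((5−2.5)² + (-5−3)²) = 8.3815; v₂ = distance/dt₂ = 4.1908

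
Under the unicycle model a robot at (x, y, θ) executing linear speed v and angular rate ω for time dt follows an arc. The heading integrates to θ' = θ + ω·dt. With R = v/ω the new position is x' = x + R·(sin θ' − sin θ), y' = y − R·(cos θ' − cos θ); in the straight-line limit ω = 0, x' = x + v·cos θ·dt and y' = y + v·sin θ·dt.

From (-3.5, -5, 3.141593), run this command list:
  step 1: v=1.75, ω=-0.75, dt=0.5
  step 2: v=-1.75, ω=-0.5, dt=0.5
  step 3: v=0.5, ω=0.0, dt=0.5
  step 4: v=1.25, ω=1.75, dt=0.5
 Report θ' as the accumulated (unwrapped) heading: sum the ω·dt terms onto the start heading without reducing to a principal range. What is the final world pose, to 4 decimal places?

step 1: θ'=2.7666 (R=-2.3333) → pose (-4.3546, -4.8379, 2.7666)
step 2: θ'=2.5166 (R=3.5000) → pose (-3.5887, -5.2563, 2.5166)
step 3: θ'=2.5166 (straight) → pose (-3.7915, -5.1100, 2.5166)
step 4: θ'=3.3916 (R=0.7143) → pose (-4.3861, -4.9972, 3.3916)

(-4.3861, -4.9972, 3.3916)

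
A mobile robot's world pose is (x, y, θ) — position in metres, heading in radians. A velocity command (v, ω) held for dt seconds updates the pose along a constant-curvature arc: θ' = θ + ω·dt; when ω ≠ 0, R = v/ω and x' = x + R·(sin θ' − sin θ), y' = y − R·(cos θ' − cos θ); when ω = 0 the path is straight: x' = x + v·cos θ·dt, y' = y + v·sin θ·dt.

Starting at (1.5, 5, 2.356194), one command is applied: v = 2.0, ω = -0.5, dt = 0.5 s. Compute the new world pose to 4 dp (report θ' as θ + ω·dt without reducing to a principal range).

θ' = 2.3562 + -0.5·0.5 = 2.1062
R = v/ω = 2.0/-0.5 = -4.0000
x' = 1.5 + -4.0000·(sin 2.1062 − sin 2.3562) = 0.8882
y' = 5 − -4.0000·(cos 2.1062 − cos 2.3562) = 5.7877

(0.8882, 5.7877, 2.1062)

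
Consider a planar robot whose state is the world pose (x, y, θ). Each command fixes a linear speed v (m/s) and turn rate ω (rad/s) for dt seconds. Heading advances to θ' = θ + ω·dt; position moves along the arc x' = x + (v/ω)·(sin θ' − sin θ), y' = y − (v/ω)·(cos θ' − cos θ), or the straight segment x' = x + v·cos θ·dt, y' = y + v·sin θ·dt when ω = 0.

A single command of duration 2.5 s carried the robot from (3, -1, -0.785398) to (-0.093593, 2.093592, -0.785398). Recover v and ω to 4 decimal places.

Δθ = -0.785398 − -0.785398 = 0.000000
ω = Δθ/dt = 0.000000/2.5 = 0.0000
ω = 0 → v = (Δx·cos θ + Δy·sin θ)/dt = -1.7500

v = -1.7500, ω = 0.0000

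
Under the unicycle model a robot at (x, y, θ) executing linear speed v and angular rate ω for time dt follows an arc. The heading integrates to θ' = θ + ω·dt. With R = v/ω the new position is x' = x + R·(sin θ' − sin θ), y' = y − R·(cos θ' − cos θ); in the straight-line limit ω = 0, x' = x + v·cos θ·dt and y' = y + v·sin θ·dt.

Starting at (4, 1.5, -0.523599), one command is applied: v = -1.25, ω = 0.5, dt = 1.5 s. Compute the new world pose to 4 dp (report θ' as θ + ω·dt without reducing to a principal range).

(2.1888, 1.7711, 0.2264)

θ' = -0.5236 + 0.5·1.5 = 0.2264
R = v/ω = -1.25/0.5 = -2.5000
x' = 4 + -2.5000·(sin 0.2264 − sin -0.5236) = 2.1888
y' = 1.5 − -2.5000·(cos 0.2264 − cos -0.5236) = 1.7711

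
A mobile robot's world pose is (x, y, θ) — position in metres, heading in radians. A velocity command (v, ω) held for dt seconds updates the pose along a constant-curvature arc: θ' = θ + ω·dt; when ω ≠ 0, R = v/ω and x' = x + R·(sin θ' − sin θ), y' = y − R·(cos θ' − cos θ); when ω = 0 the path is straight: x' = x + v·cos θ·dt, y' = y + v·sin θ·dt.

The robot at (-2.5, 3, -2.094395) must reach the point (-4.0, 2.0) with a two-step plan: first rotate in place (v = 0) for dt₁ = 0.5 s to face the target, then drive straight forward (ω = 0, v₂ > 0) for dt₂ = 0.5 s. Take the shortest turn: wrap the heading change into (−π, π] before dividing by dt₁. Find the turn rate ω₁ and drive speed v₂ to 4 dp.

ω₁ = -0.9184, v₂ = 3.6056

heading to target = atan2(2−3, -4−-2.5) = -2.5536
Δθ = wrap(-2.5536 − -2.0944) = -0.4592; ω₁ = Δθ/dt₁ = -0.9184
distance = √((-4−-2.5)² + (2−3)²) = 1.8028; v₂ = distance/dt₂ = 3.6056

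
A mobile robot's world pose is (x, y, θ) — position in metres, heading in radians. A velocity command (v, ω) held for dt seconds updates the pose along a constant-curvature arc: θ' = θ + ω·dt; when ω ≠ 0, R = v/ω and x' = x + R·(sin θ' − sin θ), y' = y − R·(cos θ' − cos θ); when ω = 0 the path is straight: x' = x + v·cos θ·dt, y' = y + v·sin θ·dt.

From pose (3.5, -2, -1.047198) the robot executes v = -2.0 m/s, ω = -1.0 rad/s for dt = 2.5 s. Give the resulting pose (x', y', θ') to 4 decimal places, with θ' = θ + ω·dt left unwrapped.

θ' = -1.0472 + -1.0·2.5 = -3.5472
R = v/ω = -2.0/-1.0 = 2.0000
x' = 3.5 + 2.0000·(sin -3.5472 − sin -1.0472) = 6.0212
y' = -2 − 2.0000·(cos -3.5472 − cos -1.0472) = 0.8377

(6.0212, 0.8377, -3.5472)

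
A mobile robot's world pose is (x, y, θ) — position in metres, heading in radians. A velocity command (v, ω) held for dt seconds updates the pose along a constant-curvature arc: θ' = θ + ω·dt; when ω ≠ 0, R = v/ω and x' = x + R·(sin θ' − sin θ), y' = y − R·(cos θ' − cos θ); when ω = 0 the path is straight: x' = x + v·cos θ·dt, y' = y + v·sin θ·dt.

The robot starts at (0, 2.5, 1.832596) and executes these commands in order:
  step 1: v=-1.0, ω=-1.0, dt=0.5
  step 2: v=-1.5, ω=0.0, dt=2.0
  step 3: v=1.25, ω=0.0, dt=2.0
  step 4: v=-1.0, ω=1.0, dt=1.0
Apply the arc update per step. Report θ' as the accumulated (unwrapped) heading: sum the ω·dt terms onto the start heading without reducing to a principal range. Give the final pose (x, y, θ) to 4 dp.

step 1: θ'=1.3326 (R=1.0000) → pose (0.0058, 2.0052, 1.3326)
step 2: θ'=1.3326 (straight) → pose (-0.7020, -0.9101, 1.3326)
step 3: θ'=1.3326 (straight) → pose (-0.1121, 1.5193, 1.3326)
step 4: θ'=2.3326 (R=-1.0000) → pose (0.1360, 0.5932, 2.3326)

(0.1360, 0.5932, 2.3326)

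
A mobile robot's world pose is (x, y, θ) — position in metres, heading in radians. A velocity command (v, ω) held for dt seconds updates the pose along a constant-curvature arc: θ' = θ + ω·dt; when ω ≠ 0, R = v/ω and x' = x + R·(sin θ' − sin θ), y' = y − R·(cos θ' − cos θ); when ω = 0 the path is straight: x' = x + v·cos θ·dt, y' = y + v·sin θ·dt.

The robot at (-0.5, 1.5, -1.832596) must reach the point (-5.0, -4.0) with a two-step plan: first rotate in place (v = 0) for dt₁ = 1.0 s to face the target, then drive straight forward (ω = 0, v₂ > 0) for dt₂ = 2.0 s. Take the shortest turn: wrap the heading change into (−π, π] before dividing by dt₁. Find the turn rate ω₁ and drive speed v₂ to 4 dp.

ω₁ = -0.4239, v₂ = 3.5532

heading to target = atan2(-4−1.5, -5−-0.5) = -2.2565
Δθ = wrap(-2.2565 − -1.8326) = -0.4239; ω₁ = Δθ/dt₁ = -0.4239
distance = √((-5−-0.5)² + (-4−1.5)²) = 7.1063; v₂ = distance/dt₂ = 3.5532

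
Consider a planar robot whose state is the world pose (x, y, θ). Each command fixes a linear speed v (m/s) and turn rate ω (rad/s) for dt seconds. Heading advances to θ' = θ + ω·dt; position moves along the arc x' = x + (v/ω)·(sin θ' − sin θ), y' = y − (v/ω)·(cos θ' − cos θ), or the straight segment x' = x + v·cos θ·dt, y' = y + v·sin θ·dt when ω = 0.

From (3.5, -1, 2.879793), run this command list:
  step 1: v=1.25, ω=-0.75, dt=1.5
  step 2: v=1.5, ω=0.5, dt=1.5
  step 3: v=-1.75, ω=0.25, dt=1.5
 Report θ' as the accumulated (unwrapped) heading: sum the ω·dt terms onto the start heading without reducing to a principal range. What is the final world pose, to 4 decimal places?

step 1: θ'=1.7548 (R=-1.6667) → pose (2.2928, 0.3049, 1.7548)
step 2: θ'=2.5048 (R=3.0000) → pose (1.1273, 2.1681, 2.5048)
step 3: θ'=2.8798 (R=-7.0000) → pose (3.4780, 1.0346, 2.8798)

(3.4780, 1.0346, 2.8798)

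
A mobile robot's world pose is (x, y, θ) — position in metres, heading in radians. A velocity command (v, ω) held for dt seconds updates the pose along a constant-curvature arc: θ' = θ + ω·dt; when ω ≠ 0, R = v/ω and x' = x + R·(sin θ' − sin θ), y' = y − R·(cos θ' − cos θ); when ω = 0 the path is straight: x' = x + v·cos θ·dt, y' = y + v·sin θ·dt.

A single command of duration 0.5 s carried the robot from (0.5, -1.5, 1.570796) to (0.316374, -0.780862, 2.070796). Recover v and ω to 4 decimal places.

v = 1.5000, ω = 1.0000

Δθ = 2.070796 − 1.570796 = 0.500000
ω = Δθ/dt = 0.500000/0.5 = 1.0000
R = −Δy/(cos θ' − cos θ) = 1.5000
v = R·ω = 1.5000·1.0000 = 1.5000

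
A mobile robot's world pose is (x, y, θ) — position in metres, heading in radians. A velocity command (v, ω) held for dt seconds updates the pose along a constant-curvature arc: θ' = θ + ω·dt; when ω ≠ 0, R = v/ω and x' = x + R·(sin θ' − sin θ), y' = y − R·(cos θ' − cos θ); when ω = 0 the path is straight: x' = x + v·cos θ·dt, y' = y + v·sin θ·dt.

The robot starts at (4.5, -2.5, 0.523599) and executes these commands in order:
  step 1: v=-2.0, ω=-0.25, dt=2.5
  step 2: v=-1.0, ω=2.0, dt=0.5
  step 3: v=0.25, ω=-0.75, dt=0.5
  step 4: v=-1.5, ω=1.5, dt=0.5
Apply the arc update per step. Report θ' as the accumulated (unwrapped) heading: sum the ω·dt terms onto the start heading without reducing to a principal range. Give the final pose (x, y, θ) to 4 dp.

(-1.1137, -4.2089, 1.2736)

step 1: θ'=-0.1014 (R=8.0000) → pose (-0.3098, -3.5307, -0.1014)
step 2: θ'=0.8986 (R=-0.5000) → pose (-0.7517, -3.7168, 0.8986)
step 3: θ'=0.5236 (R=-0.3333) → pose (-0.6575, -3.6357, 0.5236)
step 4: θ'=1.2736 (R=-1.0000) → pose (-1.1137, -4.2089, 1.2736)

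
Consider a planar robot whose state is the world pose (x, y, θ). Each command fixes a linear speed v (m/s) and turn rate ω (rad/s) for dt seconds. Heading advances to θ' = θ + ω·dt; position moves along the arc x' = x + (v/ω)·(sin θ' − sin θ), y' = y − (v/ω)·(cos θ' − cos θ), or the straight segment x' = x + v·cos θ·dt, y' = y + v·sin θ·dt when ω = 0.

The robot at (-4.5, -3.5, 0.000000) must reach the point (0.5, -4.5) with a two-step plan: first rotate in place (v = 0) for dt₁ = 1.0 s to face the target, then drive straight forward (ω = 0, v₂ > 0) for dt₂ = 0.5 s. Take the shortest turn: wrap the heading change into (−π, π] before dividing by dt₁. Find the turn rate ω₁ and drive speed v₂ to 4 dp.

heading to target = atan2(-4.5−-3.5, 0.5−-4.5) = -0.1974
Δθ = wrap(-0.1974 − 0.0000) = -0.1974; ω₁ = Δθ/dt₁ = -0.1974
distance = √((0.5−-4.5)² + (-4.5−-3.5)²) = 5.0990; v₂ = distance/dt₂ = 10.1980

ω₁ = -0.1974, v₂ = 10.1980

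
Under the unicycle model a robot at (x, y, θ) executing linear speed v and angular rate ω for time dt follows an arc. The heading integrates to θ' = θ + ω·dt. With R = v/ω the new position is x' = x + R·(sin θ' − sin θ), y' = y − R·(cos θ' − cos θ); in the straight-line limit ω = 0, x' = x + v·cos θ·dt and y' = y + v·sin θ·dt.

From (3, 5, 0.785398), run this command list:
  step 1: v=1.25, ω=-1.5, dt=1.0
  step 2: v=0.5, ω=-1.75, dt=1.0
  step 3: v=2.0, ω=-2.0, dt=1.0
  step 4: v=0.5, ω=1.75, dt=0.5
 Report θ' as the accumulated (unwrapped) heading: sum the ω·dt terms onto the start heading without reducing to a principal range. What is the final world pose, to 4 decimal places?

step 1: θ'=-0.7146 (R=-0.8333) → pose (4.1354, 5.0402, -0.7146)
step 2: θ'=-2.4646 (R=-0.2857) → pose (4.1271, 4.6017, -2.4646)
step 3: θ'=-4.4646 (R=-1.0000) → pose (2.5312, 5.1359, -4.4646)
step 4: θ'=-3.5896 (R=0.2857) → pose (2.3780, 5.3233, -3.5896)

(2.3780, 5.3233, -3.5896)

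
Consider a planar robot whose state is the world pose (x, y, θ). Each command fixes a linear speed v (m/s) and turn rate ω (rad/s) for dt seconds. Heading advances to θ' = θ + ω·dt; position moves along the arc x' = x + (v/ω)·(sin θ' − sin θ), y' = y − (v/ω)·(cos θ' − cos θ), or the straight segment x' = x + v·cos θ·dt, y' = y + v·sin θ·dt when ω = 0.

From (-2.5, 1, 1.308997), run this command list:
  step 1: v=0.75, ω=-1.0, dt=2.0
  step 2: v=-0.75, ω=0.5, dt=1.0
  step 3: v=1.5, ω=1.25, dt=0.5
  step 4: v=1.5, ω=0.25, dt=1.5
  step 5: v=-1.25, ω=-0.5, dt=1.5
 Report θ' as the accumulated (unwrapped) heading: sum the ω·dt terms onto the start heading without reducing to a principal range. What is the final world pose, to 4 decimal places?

(-1.0794, 2.3224, 0.0590)

step 1: θ'=-0.6910 (R=-0.7500) → pose (-1.2976, 1.3838, -0.6910)
step 2: θ'=-0.1910 (R=-1.5000) → pose (-1.9688, 1.7007, -0.1910)
step 3: θ'=0.4340 (R=1.2000) → pose (-1.2364, 1.7901, 0.4340)
step 4: θ'=0.8090 (R=6.0000) → pose (0.5822, 3.0925, 0.8090)
step 5: θ'=0.0590 (R=2.5000) → pose (-1.0794, 2.3224, 0.0590)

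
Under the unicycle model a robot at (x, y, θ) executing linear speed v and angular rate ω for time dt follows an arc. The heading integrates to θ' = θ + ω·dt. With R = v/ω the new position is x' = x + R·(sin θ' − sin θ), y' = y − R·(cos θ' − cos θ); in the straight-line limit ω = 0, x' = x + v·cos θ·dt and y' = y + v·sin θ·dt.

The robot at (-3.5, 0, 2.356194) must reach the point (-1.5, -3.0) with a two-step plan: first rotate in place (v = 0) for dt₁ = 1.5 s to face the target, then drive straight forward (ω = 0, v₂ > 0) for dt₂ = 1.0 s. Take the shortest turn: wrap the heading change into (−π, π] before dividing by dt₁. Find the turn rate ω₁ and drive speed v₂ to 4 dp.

heading to target = atan2(-3−0, -1.5−-3.5) = -0.9828
Δθ = wrap(-0.9828 − 2.3562) = 2.9442; ω₁ = Δθ/dt₁ = 1.9628
distance = √((-1.5−-3.5)² + (-3−0)²) = 3.6056; v₂ = distance/dt₂ = 3.6056

ω₁ = 1.9628, v₂ = 3.6056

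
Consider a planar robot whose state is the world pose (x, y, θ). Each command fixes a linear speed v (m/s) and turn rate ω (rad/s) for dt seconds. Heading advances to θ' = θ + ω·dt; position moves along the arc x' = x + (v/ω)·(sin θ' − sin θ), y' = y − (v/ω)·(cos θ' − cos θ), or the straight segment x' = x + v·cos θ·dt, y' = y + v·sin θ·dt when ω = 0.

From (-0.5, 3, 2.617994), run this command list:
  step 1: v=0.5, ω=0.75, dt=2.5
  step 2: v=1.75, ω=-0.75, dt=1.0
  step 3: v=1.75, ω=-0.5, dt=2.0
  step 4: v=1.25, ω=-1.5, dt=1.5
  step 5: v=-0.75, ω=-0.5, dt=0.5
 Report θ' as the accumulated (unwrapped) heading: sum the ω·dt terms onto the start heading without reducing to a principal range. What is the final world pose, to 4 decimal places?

step 1: θ'=4.4930 (R=0.6667) → pose (-1.4840, 2.5677, 4.4930)
step 2: θ'=3.7430 (R=-2.3333) → pose (-2.4412, 1.1516, 3.7430)
step 3: θ'=2.7430 (R=-3.5000) → pose (-5.7800, 0.8119, 2.7430)
step 4: θ'=0.4930 (R=-0.8333) → pose (-5.8509, 2.3140, 0.4930)
step 5: θ'=0.2430 (R=1.5000) → pose (-6.1999, 2.1795, 0.2430)

(-6.1999, 2.1795, 0.2430)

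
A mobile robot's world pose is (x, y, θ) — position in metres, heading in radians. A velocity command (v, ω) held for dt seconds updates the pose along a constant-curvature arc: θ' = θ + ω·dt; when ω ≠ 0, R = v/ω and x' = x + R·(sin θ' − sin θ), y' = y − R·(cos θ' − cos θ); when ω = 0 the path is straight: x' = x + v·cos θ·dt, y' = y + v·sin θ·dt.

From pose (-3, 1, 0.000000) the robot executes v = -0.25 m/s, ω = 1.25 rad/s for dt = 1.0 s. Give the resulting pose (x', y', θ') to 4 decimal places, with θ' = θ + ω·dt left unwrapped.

θ' = 0.0000 + 1.25·1.0 = 1.2500
R = v/ω = -0.25/1.25 = -0.2000
x' = -3 + -0.2000·(sin 1.2500 − sin 0.0000) = -3.1898
y' = 1 − -0.2000·(cos 1.2500 − cos 0.0000) = 0.8631

(-3.1898, 0.8631, 1.2500)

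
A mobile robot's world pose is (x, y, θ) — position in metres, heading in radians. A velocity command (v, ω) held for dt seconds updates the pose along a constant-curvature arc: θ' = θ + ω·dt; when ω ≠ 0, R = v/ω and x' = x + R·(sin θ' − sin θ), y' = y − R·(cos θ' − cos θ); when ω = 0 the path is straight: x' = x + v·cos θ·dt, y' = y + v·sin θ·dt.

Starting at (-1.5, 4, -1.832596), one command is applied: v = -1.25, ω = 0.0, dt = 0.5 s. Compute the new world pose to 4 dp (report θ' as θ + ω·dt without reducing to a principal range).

(-1.3382, 4.6037, -1.8326)

θ' = -1.8326 + 0.0·0.5 = -1.8326
ω = 0 → straight: x' = -1.5 + -1.25·cos(-1.8326)·0.5 = -1.3382
y' = 4 + -1.25·sin(-1.8326)·0.5 = 4.6037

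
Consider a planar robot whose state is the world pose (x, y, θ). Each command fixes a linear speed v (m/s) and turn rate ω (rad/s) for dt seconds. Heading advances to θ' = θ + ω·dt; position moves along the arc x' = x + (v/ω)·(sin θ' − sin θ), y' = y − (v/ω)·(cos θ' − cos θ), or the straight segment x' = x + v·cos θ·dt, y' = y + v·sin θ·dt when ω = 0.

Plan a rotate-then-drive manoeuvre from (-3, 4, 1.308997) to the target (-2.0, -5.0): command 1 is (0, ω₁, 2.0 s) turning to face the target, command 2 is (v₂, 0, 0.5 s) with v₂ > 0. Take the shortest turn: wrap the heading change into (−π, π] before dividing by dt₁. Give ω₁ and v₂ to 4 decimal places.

heading to target = atan2(-5−4, -2−-3) = -1.4601
Δθ = wrap(-1.4601 − 1.3090) = -2.7691; ω₁ = Δθ/dt₁ = -1.3846
distance = √((-2−-3)² + (-5−4)²) = 9.0554; v₂ = distance/dt₂ = 18.1108

ω₁ = -1.3846, v₂ = 18.1108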